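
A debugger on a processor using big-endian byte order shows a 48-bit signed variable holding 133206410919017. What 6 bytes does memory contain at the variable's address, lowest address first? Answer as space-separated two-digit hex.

133206410919017 in hexadecimal, padded to 48 bits, is 0x792688CDFC69.
Split into bytes (most-significant first): 79 26 88 CD FC 69.
Big-endian: lowest address holds the most-significant byte.
So the memory order matches the most-significant-first order: 79 26 88 CD FC 69.

79 26 88 CD FC 69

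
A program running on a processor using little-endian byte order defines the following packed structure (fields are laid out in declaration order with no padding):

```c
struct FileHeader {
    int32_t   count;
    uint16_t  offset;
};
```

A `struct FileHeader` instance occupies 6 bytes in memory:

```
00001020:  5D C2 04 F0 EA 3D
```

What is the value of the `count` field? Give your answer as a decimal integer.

`count` is the first field, at byte offset 0, occupying 4 bytes.
Bytes at offsets 0..3: 5D C2 04 F0.
Little-endian stores the least-significant byte at the lowest address.
Reassemble most-significant byte first: F0 04 C2 5D → 0xF004C25D.
Top bit is set, so as a signed 32-bit value this is 0xF004C25D − 2^32 = -268123555.

-268123555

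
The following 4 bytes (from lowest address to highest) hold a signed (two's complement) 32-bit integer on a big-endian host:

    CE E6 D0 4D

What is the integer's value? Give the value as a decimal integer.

-823734195

Big-endian stores the most-significant byte at the lowest address.
The bytes are already most-significant first: 0xCEE6D04D.
Top bit is set, so as a signed 32-bit value this is 0xCEE6D04D − 2^32 = -823734195.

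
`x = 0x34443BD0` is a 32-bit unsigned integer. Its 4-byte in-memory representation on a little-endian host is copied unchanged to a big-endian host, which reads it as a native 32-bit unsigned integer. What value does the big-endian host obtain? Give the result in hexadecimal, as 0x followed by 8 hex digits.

0xD03B4434

Stored little-endian, the bytes at ascending addresses are D0 3B 44 34.
Read back as big-endian, the last byte is least significant, giving 0xD03B4434.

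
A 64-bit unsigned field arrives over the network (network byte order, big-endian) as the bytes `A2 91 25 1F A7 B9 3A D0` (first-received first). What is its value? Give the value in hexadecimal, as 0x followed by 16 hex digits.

0xA291251FA7B93AD0

In big-endian order the high byte comes first in memory.
The bytes are already most-significant first: 0xA291251FA7B93AD0.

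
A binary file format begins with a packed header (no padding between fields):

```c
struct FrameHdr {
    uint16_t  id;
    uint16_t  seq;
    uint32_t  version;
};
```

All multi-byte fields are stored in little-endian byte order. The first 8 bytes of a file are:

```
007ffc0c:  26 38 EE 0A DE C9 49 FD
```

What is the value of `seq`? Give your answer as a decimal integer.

`seq` follows `id` (2 bytes), so it starts at byte offset 2 and occupies 2 bytes.
Bytes at offsets 2..3: EE 0A.
Little-endian: lowest address holds the least-significant byte.
Reassemble most-significant byte first: 0A EE → 0x0AEE.
0x0AEE = 2798.

2798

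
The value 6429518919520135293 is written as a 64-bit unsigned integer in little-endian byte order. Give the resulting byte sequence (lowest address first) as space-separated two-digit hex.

7D A8 A6 6A 64 3D 3A 59

6429518919520135293 in hexadecimal, padded to 64 bits, is 0x593A3D646AA6A87D.
Split into bytes (most-significant first): 59 3A 3D 64 6A A6 A8 7D.
Little-endian stores the least-significant byte at the lowest address.
So at ascending addresses the bytes are 7D A8 A6 6A 64 3D 3A 59.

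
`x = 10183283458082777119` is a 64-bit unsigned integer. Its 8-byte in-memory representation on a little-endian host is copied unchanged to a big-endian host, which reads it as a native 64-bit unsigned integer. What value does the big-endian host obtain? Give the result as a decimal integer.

10183283458082777119 in 64-bit hexadecimal is 0x8D524A5A0E22A81F.
Stored little-endian, the bytes at ascending addresses are 1F A8 22 0E 5A 4A 52 8D.
Read back as big-endian, the last byte is least significant, giving 0x1FA8220E5A4A528D.
0x1FA8220E5A4A528D = 2281110656302862989.

2281110656302862989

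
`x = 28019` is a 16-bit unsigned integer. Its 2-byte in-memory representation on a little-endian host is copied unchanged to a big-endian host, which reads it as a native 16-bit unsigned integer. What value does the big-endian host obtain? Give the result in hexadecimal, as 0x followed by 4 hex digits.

28019 in 16-bit hexadecimal is 0x6D73.
Stored little-endian, the bytes at ascending addresses are 73 6D.
Read back as big-endian, the last byte is least significant, giving 0x736D.

0x736D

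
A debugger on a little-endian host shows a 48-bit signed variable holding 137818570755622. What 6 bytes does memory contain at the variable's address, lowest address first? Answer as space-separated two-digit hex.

26 0E F4 62 58 7D

137818570755622 in hexadecimal, padded to 48 bits, is 0x7D5862F40E26.
Split into bytes (most-significant first): 7D 58 62 F4 0E 26.
In little-endian order the low byte comes first in memory.
So at ascending addresses the bytes are 26 0E F4 62 58 7D.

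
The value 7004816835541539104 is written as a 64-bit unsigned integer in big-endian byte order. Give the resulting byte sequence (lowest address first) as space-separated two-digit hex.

7004816835541539104 in hexadecimal, padded to 64 bits, is 0x61361BCC7F211920.
Split into bytes (most-significant first): 61 36 1B CC 7F 21 19 20.
Big-endian stores the most-significant byte at the lowest address.
So the memory order matches the most-significant-first order: 61 36 1B CC 7F 21 19 20.

61 36 1B CC 7F 21 19 20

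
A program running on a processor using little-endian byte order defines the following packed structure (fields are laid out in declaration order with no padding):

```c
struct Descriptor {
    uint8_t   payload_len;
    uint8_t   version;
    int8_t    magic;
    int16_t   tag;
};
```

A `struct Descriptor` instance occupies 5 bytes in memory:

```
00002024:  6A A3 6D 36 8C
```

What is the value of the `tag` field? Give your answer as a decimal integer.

-29642

`tag` follows `payload_len` (1 B), `version` (1 B), `magic` (1 B), so it starts at offset 1 + 1 + 1 = 3 and occupies 2 bytes.
Bytes at offsets 3..4: 36 8C.
In little-endian order the low byte comes first in memory.
Reassemble most-significant byte first: 8C 36 → 0x8C36.
Top bit is set, so as a signed 16-bit value this is 0x8C36 − 2^16 = -29642.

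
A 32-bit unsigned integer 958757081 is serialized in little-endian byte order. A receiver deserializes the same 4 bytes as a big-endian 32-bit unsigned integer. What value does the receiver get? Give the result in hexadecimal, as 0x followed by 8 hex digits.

0xD9782539

958757081 in 32-bit hexadecimal is 0x392578D9.
Stored little-endian, the bytes at ascending addresses are D9 78 25 39.
Read back as big-endian, the last byte is least significant, giving 0xD9782539.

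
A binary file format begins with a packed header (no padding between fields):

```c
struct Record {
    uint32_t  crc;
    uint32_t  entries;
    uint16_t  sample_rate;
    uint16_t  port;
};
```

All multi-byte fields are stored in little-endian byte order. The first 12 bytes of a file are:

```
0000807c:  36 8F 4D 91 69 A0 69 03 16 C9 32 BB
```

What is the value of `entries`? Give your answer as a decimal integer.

57253993

`entries` follows `crc` (4 bytes), so it starts at byte offset 4 and occupies 4 bytes.
Bytes at offsets 4..7: 69 A0 69 03.
In little-endian order the low byte comes first in memory.
Reassemble most-significant byte first: 03 69 A0 69 → 0x0369A069.
0x0369A069 = 57253993.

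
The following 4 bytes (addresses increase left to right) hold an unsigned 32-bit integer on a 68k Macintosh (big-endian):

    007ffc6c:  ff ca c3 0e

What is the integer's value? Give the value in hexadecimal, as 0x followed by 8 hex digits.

0xFFCAC30E

In big-endian order the high byte comes first in memory.
The bytes are already most-significant first: 0xFFCAC30E.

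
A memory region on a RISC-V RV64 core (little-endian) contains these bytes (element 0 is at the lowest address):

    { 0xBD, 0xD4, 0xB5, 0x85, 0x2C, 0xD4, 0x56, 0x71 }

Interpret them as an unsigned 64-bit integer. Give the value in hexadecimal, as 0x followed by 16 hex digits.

0x7156D42C85B5D4BD

Little-endian: lowest address holds the least-significant byte.
Reassemble most-significant byte first: 71 56 D4 2C 85 B5 D4 BD → 0x7156D42C85B5D4BD.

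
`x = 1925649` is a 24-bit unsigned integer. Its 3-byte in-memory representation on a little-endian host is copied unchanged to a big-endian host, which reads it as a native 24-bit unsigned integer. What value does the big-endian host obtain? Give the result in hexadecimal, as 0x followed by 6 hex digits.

1925649 in 24-bit hexadecimal is 0x1D6211.
Stored little-endian, the bytes at ascending addresses are 11 62 1D.
Read back as big-endian, the last byte is least significant, giving 0x11621D.

0x11621D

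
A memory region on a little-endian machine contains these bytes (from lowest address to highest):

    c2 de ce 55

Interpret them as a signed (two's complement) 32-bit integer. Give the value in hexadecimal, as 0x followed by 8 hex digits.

0x55CEDEC2

In little-endian order the low byte comes first in memory.
Reassemble most-significant byte first: 55 CE DE C2 → 0x55CEDEC2.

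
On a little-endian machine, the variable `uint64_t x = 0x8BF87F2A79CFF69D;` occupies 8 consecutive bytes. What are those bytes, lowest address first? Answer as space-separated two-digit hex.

Split into bytes (most-significant first): 8B F8 7F 2A 79 CF F6 9D.
Little-endian: lowest address holds the least-significant byte.
So at ascending addresses the bytes are 9D F6 CF 79 2A 7F F8 8B.

9D F6 CF 79 2A 7F F8 8B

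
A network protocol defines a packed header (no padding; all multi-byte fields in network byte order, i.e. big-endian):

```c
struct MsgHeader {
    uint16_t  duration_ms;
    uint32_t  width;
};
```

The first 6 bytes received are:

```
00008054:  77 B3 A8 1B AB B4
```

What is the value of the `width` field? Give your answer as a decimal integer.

`width` follows `duration_ms` (2 bytes), so it starts at byte offset 2 and occupies 4 bytes.
Bytes at offsets 2..5: A8 1B AB B4.
Big-endian: lowest address holds the most-significant byte.
The bytes are already most-significant first: 0xA81BABB4.
0xA81BABB4 = 2820385716.

2820385716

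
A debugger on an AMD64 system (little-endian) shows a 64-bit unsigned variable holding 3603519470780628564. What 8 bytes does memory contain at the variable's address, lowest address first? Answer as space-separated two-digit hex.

3603519470780628564 in hexadecimal, padded to 64 bits, is 0x320245DDCD153E54.
Split into bytes (most-significant first): 32 02 45 DD CD 15 3E 54.
In little-endian order the low byte comes first in memory.
So at ascending addresses the bytes are 54 3E 15 CD DD 45 02 32.

54 3E 15 CD DD 45 02 32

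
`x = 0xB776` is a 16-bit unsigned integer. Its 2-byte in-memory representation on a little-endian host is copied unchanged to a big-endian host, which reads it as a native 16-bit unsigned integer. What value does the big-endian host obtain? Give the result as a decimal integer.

30391

Stored little-endian, the bytes at ascending addresses are 76 B7.
Read back as big-endian, the last byte is least significant, giving 0x76B7.
0x76B7 = 30391.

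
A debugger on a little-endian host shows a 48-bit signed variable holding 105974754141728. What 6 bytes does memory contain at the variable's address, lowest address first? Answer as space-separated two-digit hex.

105974754141728 in hexadecimal, padded to 48 bits, is 0x60622B936620.
Split into bytes (most-significant first): 60 62 2B 93 66 20.
Little-endian stores the least-significant byte at the lowest address.
So at ascending addresses the bytes are 20 66 93 2B 62 60.

20 66 93 2B 62 60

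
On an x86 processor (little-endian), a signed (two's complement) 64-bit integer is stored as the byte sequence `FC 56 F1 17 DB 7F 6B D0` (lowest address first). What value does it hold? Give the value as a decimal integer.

-3428506112336242948

Little-endian stores the least-significant byte at the lowest address.
Reassemble most-significant byte first: D0 6B 7F DB 17 F1 56 FC → 0xD06B7FDB17F156FC.
Top bit is set, so as a signed 64-bit value this is 0xD06B7FDB17F156FC − 2^64 = -3428506112336242948.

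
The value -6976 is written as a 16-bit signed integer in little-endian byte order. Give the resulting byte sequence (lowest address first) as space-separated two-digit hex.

Two's complement of -6976 in 16 bits: 6976 = 0x1B40; invert → 0xE4BF; add 1 → 0xE4C0.
Split into bytes (most-significant first): E4 C0.
Little-endian stores the least-significant byte at the lowest address.
So at ascending addresses the bytes are C0 E4.

C0 E4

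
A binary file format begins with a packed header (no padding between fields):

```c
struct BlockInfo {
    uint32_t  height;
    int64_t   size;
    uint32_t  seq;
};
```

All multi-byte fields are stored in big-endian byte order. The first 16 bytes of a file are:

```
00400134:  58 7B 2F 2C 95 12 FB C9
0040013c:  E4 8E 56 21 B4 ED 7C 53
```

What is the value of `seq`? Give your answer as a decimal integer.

3035462739

`seq` follows `height` (4 B), `size` (8 B), so it starts at offset 4 + 8 = 12 and occupies 4 bytes.
Bytes at offsets 12..15: B4 ED 7C 53.
Big-endian stores the most-significant byte at the lowest address.
The bytes are already most-significant first: 0xB4ED7C53.
0xB4ED7C53 = 3035462739.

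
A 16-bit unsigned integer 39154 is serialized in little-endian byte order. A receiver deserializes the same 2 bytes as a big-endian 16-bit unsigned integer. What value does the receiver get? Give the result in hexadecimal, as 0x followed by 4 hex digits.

39154 in 16-bit hexadecimal is 0x98F2.
Stored little-endian, the bytes at ascending addresses are F2 98.
Read back as big-endian, the last byte is least significant, giving 0xF298.

0xF298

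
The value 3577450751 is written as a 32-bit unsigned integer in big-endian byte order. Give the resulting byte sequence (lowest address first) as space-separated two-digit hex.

D5 3B 90 FF

3577450751 in hexadecimal, padded to 32 bits, is 0xD53B90FF.
Split into bytes (most-significant first): D5 3B 90 FF.
Big-endian: lowest address holds the most-significant byte.
So the memory order matches the most-significant-first order: D5 3B 90 FF.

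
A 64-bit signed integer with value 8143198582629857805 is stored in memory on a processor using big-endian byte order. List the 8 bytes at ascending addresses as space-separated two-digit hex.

8143198582629857805 in hexadecimal, padded to 64 bits, is 0x710273F7651DFA0D.
Split into bytes (most-significant first): 71 02 73 F7 65 1D FA 0D.
In big-endian order the high byte comes first in memory.
So the memory order matches the most-significant-first order: 71 02 73 F7 65 1D FA 0D.

71 02 73 F7 65 1D FA 0D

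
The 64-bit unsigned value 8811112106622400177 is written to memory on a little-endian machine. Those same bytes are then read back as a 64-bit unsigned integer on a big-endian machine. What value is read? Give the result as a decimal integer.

8811112106622400177 in 64-bit hexadecimal is 0x7A475BC7175F36B1.
Stored little-endian, the bytes at ascending addresses are B1 36 5F 17 C7 5B 47 7A.
Read back as big-endian, the last byte is least significant, giving 0xB1365F17C75B477A.
0xB1365F17C75B477A = 12769498349189154682.

12769498349189154682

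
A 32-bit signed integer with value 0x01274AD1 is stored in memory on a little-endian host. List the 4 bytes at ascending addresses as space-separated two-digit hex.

D1 4A 27 01

Split into bytes (most-significant first): 01 27 4A D1.
In little-endian order the low byte comes first in memory.
So at ascending addresses the bytes are D1 4A 27 01.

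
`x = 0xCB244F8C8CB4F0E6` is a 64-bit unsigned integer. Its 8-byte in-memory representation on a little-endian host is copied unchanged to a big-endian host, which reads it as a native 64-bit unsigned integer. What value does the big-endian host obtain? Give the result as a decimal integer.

16640999138876400843

Stored little-endian, the bytes at ascending addresses are E6 F0 B4 8C 8C 4F 24 CB.
Read back as big-endian, the last byte is least significant, giving 0xE6F0B48C8C4F24CB.
0xE6F0B48C8C4F24CB = 16640999138876400843.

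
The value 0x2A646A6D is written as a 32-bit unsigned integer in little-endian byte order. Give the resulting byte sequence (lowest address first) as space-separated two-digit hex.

6D 6A 64 2A

Split into bytes (most-significant first): 2A 64 6A 6D.
Little-endian: lowest address holds the least-significant byte.
So at ascending addresses the bytes are 6D 6A 64 2A.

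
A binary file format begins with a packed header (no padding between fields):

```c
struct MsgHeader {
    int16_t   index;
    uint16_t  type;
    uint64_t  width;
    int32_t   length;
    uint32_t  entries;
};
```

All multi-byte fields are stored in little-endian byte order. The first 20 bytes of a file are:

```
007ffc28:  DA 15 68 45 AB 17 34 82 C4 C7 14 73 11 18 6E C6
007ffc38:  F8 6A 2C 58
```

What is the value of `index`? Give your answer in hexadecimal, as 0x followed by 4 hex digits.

`index` is the first field, at byte offset 0, occupying 2 bytes.
Bytes at offsets 0..1: DA 15.
In little-endian order the low byte comes first in memory.
Reassemble most-significant byte first: 15 DA → 0x15DA.

0x15DA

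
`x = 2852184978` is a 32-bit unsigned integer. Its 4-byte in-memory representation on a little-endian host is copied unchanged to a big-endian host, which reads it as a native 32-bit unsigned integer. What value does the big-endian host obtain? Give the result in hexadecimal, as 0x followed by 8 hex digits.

0x92E300AA

2852184978 in 32-bit hexadecimal is 0xAA00E392.
Stored little-endian, the bytes at ascending addresses are 92 E3 00 AA.
Read back as big-endian, the last byte is least significant, giving 0x92E300AA.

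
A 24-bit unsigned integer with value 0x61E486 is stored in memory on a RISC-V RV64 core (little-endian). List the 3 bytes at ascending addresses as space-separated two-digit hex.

86 E4 61

Split into bytes (most-significant first): 61 E4 86.
In little-endian order the low byte comes first in memory.
So at ascending addresses the bytes are 86 E4 61.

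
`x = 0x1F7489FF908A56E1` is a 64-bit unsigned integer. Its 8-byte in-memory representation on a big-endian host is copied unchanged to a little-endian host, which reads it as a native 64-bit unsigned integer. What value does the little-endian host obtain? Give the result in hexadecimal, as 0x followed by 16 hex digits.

0xE1568A90FF89741F

Stored big-endian, the bytes at ascending addresses are 1F 74 89 FF 90 8A 56 E1.
Read back as little-endian, the first byte is least significant, giving 0xE1568A90FF89741F.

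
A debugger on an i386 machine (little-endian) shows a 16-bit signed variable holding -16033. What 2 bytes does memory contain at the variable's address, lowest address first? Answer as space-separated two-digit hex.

Two's complement of -16033 in 16 bits: 16033 = 0x3EA1; invert → 0xC15E; add 1 → 0xC15F.
Split into bytes (most-significant first): C1 5F.
Little-endian stores the least-significant byte at the lowest address.
So at ascending addresses the bytes are 5F C1.

5F C1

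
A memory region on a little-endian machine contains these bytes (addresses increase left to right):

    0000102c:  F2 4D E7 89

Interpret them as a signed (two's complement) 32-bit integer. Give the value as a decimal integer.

-1981329934

Little-endian: lowest address holds the least-significant byte.
Reassemble most-significant byte first: 89 E7 4D F2 → 0x89E74DF2.
Top bit is set, so as a signed 32-bit value this is 0x89E74DF2 − 2^32 = -1981329934.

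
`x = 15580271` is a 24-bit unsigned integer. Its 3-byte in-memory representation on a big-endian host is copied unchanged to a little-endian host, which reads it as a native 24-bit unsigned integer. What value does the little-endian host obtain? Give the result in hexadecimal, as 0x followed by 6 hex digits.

0x6FBCED

15580271 in 24-bit hexadecimal is 0xEDBC6F.
Stored big-endian, the bytes at ascending addresses are ED BC 6F.
Read back as little-endian, the first byte is least significant, giving 0x6FBCED.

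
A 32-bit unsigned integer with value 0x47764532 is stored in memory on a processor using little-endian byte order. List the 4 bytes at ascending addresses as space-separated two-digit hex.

32 45 76 47

Split into bytes (most-significant first): 47 76 45 32.
Little-endian: lowest address holds the least-significant byte.
So at ascending addresses the bytes are 32 45 76 47.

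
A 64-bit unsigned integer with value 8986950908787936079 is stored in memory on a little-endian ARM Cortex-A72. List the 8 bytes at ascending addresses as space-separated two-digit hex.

8986950908787936079 in hexadecimal, padded to 64 bits, is 0x7CB8103C942DCB4F.
Split into bytes (most-significant first): 7C B8 10 3C 94 2D CB 4F.
In little-endian order the low byte comes first in memory.
So at ascending addresses the bytes are 4F CB 2D 94 3C 10 B8 7C.

4F CB 2D 94 3C 10 B8 7C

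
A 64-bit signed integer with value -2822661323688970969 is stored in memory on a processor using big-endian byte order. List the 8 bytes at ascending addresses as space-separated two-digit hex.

D8 D3 E4 7B 30 48 F5 27

Two's complement of -2822661323688970969 in 64 bits: 2822661323688970969 = 0x272C1B84CFB70AD9; invert → 0xD8D3E47B3048F526; add 1 → 0xD8D3E47B3048F527.
Split into bytes (most-significant first): D8 D3 E4 7B 30 48 F5 27.
Big-endian: lowest address holds the most-significant byte.
So the memory order matches the most-significant-first order: D8 D3 E4 7B 30 48 F5 27.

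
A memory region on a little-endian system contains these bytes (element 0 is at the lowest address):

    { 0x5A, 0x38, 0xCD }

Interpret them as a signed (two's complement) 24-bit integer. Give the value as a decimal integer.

Little-endian stores the least-significant byte at the lowest address.
Reassemble most-significant byte first: CD 38 5A → 0xCD385A.
Top bit is set, so as a signed 24-bit value this is 0xCD385A − 2^24 = -3327910.

-3327910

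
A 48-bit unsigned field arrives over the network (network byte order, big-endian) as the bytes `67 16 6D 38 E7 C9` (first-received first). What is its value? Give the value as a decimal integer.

113346019387337

Big-endian stores the most-significant byte at the lowest address.
The bytes are already most-significant first: 0x67166D38E7C9.
0x67166D38E7C9 = 113346019387337.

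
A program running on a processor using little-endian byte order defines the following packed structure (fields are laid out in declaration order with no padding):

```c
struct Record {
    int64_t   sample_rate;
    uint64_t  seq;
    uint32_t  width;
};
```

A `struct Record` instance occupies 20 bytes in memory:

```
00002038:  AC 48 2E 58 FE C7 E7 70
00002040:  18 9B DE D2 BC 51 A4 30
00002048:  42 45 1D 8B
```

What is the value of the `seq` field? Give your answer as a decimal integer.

3505016281434594072

`seq` follows `sample_rate` (8 bytes), so it starts at byte offset 8 and occupies 8 bytes.
Bytes at offsets 8..15: 18 9B DE D2 BC 51 A4 30.
Little-endian: lowest address holds the least-significant byte.
Reassemble most-significant byte first: 30 A4 51 BC D2 DE 9B 18 → 0x30A451BCD2DE9B18.
0x30A451BCD2DE9B18 = 3505016281434594072.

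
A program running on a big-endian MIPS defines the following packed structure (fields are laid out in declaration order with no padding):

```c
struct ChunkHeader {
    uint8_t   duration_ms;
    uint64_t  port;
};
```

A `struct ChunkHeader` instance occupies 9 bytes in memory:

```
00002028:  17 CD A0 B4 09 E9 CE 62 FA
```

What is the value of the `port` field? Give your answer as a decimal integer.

14817040728719254266

`port` follows `duration_ms` (1 byte), so it starts at byte offset 1 and occupies 8 bytes.
Bytes at offsets 1..8: CD A0 B4 09 E9 CE 62 FA.
Big-endian: lowest address holds the most-significant byte.
The bytes are already most-significant first: 0xCDA0B409E9CE62FA.
0xCDA0B409E9CE62FA = 14817040728719254266.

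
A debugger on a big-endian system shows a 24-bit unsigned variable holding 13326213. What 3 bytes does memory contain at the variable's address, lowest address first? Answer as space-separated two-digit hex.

CB 57 85

13326213 in hexadecimal, padded to 24 bits, is 0xCB5785.
Split into bytes (most-significant first): CB 57 85.
Big-endian stores the most-significant byte at the lowest address.
So the memory order matches the most-significant-first order: CB 57 85.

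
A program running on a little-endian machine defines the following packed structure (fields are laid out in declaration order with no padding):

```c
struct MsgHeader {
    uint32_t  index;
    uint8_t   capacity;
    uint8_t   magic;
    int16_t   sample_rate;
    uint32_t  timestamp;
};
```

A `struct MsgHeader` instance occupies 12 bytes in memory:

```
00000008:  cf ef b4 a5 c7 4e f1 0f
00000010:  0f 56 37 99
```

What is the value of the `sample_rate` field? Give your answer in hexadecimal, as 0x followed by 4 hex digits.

`sample_rate` follows `index` (4 B), `capacity` (1 B), `magic` (1 B), so it starts at offset 4 + 1 + 1 = 6 and occupies 2 bytes.
Bytes at offsets 6..7: F1 0F.
Little-endian stores the least-significant byte at the lowest address.
Reassemble most-significant byte first: 0F F1 → 0x0FF1.

0x0FF1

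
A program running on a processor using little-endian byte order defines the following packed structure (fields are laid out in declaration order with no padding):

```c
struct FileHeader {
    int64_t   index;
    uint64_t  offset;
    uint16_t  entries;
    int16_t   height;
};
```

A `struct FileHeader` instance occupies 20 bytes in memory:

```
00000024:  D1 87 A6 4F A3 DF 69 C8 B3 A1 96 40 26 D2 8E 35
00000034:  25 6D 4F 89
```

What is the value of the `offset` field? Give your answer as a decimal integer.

`offset` follows `index` (8 bytes), so it starts at byte offset 8 and occupies 8 bytes.
Bytes at offsets 8..15: B3 A1 96 40 26 D2 8E 35.
In little-endian order the low byte comes first in memory.
Reassemble most-significant byte first: 35 8E D2 26 40 96 A1 B3 → 0x358ED2264096A1B3.
0x358ED2264096A1B3 = 3859252992437297587.

3859252992437297587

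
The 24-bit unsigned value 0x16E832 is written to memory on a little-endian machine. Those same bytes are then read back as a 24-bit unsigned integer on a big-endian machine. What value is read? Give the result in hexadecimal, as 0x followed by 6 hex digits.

0x32E816

Stored little-endian, the bytes at ascending addresses are 32 E8 16.
Read back as big-endian, the last byte is least significant, giving 0x32E816.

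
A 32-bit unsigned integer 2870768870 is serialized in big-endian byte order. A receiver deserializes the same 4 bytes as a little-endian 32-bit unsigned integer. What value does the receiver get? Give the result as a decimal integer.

3866369195

2870768870 in 32-bit hexadecimal is 0xAB1C74E6.
Stored big-endian, the bytes at ascending addresses are AB 1C 74 E6.
Read back as little-endian, the first byte is least significant, giving 0xE6741CAB.
0xE6741CAB = 3866369195.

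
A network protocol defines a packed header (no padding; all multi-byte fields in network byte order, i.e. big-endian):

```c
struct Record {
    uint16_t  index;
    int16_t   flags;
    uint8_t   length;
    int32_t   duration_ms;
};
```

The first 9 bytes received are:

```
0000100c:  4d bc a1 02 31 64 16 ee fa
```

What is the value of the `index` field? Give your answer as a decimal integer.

`index` is the first field, at byte offset 0, occupying 2 bytes.
Bytes at offsets 0..1: 4D BC.
In big-endian order the high byte comes first in memory.
The bytes are already most-significant first: 0x4DBC.
0x4DBC = 19900.

19900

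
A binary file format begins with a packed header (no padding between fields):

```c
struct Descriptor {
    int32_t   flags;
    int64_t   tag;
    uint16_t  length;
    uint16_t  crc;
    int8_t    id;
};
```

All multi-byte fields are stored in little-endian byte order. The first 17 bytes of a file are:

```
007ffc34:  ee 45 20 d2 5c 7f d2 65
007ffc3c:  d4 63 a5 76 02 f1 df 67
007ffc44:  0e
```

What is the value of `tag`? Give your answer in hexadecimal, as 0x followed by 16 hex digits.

`tag` follows `flags` (4 bytes), so it starts at byte offset 4 and occupies 8 bytes.
Bytes at offsets 4..11: 5C 7F D2 65 D4 63 A5 76.
Little-endian stores the least-significant byte at the lowest address.
Reassemble most-significant byte first: 76 A5 63 D4 65 D2 7F 5C → 0x76A563D465D27F5C.

0x76A563D465D27F5C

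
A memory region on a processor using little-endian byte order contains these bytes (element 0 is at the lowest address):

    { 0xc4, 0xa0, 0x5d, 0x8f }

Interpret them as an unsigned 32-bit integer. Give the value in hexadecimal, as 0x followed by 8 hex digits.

0x8F5DA0C4

Little-endian: lowest address holds the least-significant byte.
Reassemble most-significant byte first: 8F 5D A0 C4 → 0x8F5DA0C4.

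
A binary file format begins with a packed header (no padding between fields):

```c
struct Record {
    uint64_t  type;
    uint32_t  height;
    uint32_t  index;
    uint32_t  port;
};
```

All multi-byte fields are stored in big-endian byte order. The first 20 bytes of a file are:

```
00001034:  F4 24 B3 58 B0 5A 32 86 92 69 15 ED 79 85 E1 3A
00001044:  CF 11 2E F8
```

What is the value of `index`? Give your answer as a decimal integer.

2038817082

`index` follows `type` (8 B), `height` (4 B), so it starts at offset 8 + 4 = 12 and occupies 4 bytes.
Bytes at offsets 12..15: 79 85 E1 3A.
Big-endian: lowest address holds the most-significant byte.
The bytes are already most-significant first: 0x7985E13A.
0x7985E13A = 2038817082.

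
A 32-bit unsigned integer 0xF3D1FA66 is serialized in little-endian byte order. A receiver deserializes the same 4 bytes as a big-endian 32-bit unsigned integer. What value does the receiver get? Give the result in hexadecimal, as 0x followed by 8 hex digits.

Stored little-endian, the bytes at ascending addresses are 66 FA D1 F3.
Read back as big-endian, the last byte is least significant, giving 0x66FAD1F3.

0x66FAD1F3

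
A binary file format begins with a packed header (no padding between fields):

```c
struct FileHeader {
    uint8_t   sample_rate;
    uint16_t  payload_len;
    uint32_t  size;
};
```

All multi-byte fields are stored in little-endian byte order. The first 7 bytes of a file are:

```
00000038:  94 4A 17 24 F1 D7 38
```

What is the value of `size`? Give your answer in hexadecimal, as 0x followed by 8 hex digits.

`size` follows `sample_rate` (1 B), `payload_len` (2 B), so it starts at offset 1 + 2 = 3 and occupies 4 bytes.
Bytes at offsets 3..6: 24 F1 D7 38.
Little-endian stores the least-significant byte at the lowest address.
Reassemble most-significant byte first: 38 D7 F1 24 → 0x38D7F124.

0x38D7F124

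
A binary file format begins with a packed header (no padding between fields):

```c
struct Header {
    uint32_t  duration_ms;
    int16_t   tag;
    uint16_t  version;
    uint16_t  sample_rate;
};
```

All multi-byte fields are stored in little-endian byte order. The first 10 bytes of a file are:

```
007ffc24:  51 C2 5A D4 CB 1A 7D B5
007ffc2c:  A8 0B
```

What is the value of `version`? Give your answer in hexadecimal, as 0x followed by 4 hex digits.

0xB57D

`version` follows `duration_ms` (4 B), `tag` (2 B), so it starts at offset 4 + 2 = 6 and occupies 2 bytes.
Bytes at offsets 6..7: 7D B5.
Little-endian stores the least-significant byte at the lowest address.
Reassemble most-significant byte first: B5 7D → 0xB57D.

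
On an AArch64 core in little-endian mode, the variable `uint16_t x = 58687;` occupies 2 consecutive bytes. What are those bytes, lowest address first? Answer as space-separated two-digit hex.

3F E5

58687 in hexadecimal, padded to 16 bits, is 0xE53F.
Split into bytes (most-significant first): E5 3F.
Little-endian stores the least-significant byte at the lowest address.
So at ascending addresses the bytes are 3F E5.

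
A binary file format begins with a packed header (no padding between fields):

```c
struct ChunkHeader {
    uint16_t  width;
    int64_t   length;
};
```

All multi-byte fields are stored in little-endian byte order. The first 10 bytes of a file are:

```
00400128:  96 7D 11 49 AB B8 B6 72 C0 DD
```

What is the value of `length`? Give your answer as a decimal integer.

-2467846466691184367

`length` follows `width` (2 bytes), so it starts at byte offset 2 and occupies 8 bytes.
Bytes at offsets 2..9: 11 49 AB B8 B6 72 C0 DD.
Little-endian: lowest address holds the least-significant byte.
Reassemble most-significant byte first: DD C0 72 B6 B8 AB 49 11 → 0xDDC072B6B8AB4911.
Top bit is set, so as a signed 64-bit value this is 0xDDC072B6B8AB4911 − 2^64 = -2467846466691184367.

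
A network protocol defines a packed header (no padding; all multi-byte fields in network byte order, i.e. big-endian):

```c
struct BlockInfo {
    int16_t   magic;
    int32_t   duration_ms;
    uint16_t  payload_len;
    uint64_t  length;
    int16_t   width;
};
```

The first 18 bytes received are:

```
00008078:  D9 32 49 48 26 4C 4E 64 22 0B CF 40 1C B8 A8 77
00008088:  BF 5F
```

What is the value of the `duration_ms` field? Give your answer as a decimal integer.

`duration_ms` follows `magic` (2 bytes), so it starts at byte offset 2 and occupies 4 bytes.
Bytes at offsets 2..5: 49 48 26 4C.
Big-endian: lowest address holds the most-significant byte.
The bytes are already most-significant first: 0x4948264C.
0x4948264C = 1229465164.

1229465164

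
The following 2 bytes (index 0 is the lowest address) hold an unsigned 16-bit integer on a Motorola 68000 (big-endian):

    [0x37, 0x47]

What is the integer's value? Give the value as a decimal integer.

In big-endian order the high byte comes first in memory.
The bytes are already most-significant first: 0x3747.
0x3747 = 14151.

14151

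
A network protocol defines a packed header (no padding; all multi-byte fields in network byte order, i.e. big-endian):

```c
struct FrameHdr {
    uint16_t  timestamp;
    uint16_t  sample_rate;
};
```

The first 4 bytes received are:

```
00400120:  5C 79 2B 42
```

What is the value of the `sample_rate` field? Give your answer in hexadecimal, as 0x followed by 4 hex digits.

`sample_rate` follows `timestamp` (2 bytes), so it starts at byte offset 2 and occupies 2 bytes.
Bytes at offsets 2..3: 2B 42.
In big-endian order the high byte comes first in memory.
The bytes are already most-significant first: 0x2B42.

0x2B42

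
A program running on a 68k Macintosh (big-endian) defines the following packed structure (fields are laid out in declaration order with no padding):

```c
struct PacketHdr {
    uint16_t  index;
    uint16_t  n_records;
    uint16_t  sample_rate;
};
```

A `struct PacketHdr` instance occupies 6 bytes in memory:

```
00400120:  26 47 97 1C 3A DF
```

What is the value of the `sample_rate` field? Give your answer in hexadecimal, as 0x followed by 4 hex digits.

`sample_rate` follows `index` (2 B), `n_records` (2 B), so it starts at offset 2 + 2 = 4 and occupies 2 bytes.
Bytes at offsets 4..5: 3A DF.
Big-endian: lowest address holds the most-significant byte.
The bytes are already most-significant first: 0x3ADF.

0x3ADF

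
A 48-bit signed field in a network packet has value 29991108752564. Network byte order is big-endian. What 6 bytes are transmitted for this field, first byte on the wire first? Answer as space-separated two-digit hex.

29991108752564 in hexadecimal, padded to 48 bits, is 0x1B46D96234B4.
Split into bytes (most-significant first): 1B 46 D9 62 34 B4.
Big-endian: lowest address holds the most-significant byte.
So the memory order matches the most-significant-first order: 1B 46 D9 62 34 B4.

1B 46 D9 62 34 B4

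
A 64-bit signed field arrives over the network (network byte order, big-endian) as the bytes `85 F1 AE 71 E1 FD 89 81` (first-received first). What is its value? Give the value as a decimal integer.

-8795056793131841151

In big-endian order the high byte comes first in memory.
The bytes are already most-significant first: 0x85F1AE71E1FD8981.
Top bit is set, so as a signed 64-bit value this is 0x85F1AE71E1FD8981 − 2^64 = -8795056793131841151.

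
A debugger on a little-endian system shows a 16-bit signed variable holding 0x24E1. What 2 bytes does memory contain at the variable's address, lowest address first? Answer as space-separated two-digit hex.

E1 24

Split into bytes (most-significant first): 24 E1.
Little-endian: lowest address holds the least-significant byte.
So at ascending addresses the bytes are E1 24.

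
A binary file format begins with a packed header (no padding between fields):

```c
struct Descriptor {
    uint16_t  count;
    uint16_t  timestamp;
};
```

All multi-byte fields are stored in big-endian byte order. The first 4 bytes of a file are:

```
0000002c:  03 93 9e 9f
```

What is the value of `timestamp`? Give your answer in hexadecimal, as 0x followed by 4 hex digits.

`timestamp` follows `count` (2 bytes), so it starts at byte offset 2 and occupies 2 bytes.
Bytes at offsets 2..3: 9E 9F.
Big-endian: lowest address holds the most-significant byte.
The bytes are already most-significant first: 0x9E9F.

0x9E9F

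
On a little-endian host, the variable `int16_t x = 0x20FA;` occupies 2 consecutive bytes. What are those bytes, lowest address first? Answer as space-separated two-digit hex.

Split into bytes (most-significant first): 20 FA.
Little-endian: lowest address holds the least-significant byte.
So at ascending addresses the bytes are FA 20.

FA 20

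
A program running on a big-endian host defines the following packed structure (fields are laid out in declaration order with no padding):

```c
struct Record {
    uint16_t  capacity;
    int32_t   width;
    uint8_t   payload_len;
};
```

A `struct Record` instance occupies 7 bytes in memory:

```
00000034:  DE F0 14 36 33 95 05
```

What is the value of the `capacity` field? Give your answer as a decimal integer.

57072

`capacity` is the first field, at byte offset 0, occupying 2 bytes.
Bytes at offsets 0..1: DE F0.
In big-endian order the high byte comes first in memory.
The bytes are already most-significant first: 0xDEF0.
0xDEF0 = 57072.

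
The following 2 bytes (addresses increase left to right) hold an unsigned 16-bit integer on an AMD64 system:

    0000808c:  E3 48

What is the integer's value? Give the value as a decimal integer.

18659

Little-endian: lowest address holds the least-significant byte.
Reassemble most-significant byte first: 48 E3 → 0x48E3.
0x48E3 = 18659.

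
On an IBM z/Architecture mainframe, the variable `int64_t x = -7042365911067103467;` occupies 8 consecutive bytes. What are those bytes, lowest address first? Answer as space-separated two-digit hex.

9E 44 7D 84 14 86 6F 15

Two's complement of -7042365911067103467 in 64 bits: 7042365911067103467 = 0x61BB827BEB7990EB; invert → 0x9E447D8414866F14; add 1 → 0x9E447D8414866F15.
Split into bytes (most-significant first): 9E 44 7D 84 14 86 6F 15.
Big-endian stores the most-significant byte at the lowest address.
So the memory order matches the most-significant-first order: 9E 44 7D 84 14 86 6F 15.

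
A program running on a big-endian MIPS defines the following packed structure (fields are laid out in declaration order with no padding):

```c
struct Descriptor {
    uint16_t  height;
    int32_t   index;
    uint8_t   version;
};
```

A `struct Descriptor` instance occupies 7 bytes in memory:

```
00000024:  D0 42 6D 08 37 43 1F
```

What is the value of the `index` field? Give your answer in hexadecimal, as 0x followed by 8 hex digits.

`index` follows `height` (2 bytes), so it starts at byte offset 2 and occupies 4 bytes.
Bytes at offsets 2..5: 6D 08 37 43.
Big-endian: lowest address holds the most-significant byte.
The bytes are already most-significant first: 0x6D083743.

0x6D083743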